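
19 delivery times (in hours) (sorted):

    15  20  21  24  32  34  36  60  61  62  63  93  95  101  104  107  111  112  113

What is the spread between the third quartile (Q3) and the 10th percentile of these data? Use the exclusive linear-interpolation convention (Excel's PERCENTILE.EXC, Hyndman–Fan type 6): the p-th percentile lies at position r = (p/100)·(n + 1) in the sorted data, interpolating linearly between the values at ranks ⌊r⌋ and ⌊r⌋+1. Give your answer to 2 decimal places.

n = 19.
P10: r = 2 (integer) → 20.
P75: r = 15 (integer) → 104.
Difference: 104 − 20 = 84.

84.00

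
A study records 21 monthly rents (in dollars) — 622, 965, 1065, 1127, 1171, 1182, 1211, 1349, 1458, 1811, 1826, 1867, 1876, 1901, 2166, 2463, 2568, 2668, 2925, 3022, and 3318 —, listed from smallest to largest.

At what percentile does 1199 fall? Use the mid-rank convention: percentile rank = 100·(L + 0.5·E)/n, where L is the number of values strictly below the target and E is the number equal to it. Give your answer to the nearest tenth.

28.6

Count below 1199: L = 6; count equal: E = 0; n = 21.
Percentile rank = 100·(6 + 0.5·0)/21 = 100·6/21 = 28.57.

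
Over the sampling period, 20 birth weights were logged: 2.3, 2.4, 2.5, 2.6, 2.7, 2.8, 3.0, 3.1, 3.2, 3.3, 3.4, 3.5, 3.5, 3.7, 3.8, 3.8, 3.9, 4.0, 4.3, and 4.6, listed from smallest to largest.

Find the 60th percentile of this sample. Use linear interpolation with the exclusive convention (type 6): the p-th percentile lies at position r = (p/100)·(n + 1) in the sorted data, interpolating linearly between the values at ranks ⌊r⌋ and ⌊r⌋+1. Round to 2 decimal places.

3.50

n = 20.
r = (60/100)·(20 + 1) = 12.6.
Rank 12 is 3.5 and rank 13 is 3.5.
Interpolate: 3.5 + 0.6·(3.5 − 3.5) = 3.5 + 0.6·0 = 3.5.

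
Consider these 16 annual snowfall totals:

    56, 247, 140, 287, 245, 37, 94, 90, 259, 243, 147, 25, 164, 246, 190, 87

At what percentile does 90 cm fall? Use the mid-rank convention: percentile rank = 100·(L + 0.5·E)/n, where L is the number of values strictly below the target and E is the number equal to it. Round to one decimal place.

28.1

Sorted: 25, 37, 56, 87, 90, 94, 140, 147, 164, 190, 243, 245, 246, 247, 259, 287.
Count below 90: L = 4; count equal: E = 1; n = 16.
Percentile rank = 100·(4 + 0.5·1)/16 = 100·4.5/16 = 28.12.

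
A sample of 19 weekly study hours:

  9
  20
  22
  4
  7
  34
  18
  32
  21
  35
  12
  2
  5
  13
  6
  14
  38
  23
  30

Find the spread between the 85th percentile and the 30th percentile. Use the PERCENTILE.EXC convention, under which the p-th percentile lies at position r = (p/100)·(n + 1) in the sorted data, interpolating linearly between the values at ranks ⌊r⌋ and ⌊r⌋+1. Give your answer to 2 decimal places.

25.00

Sorted: 2, 4, 5, 6, 7, 9, 12, 13, 14, 18, 20, 21, 22, 23, 30, 32, 34, 35, 38.
n = 19.
P30: r = 6 (integer) → 9.
P85: r = 17 (integer) → 34.
Difference: 34 − 9 = 25.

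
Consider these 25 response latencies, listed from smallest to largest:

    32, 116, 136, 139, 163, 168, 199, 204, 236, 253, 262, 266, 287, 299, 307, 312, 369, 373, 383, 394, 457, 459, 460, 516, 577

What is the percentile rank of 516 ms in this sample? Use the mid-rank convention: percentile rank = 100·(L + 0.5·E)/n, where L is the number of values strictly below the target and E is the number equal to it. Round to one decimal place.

Count below 516: L = 23; count equal: E = 1; n = 25.
Percentile rank = 100·(23 + 0.5·1)/25 = 100·23.5/25 = 94.

94.0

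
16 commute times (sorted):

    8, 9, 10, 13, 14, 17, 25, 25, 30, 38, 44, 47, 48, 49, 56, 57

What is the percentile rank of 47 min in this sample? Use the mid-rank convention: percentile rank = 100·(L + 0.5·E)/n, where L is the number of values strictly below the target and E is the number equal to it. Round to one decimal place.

Count below 47: L = 11; count equal: E = 1; n = 16.
Percentile rank = 100·(11 + 0.5·1)/16 = 100·11.5/16 = 71.88.

71.9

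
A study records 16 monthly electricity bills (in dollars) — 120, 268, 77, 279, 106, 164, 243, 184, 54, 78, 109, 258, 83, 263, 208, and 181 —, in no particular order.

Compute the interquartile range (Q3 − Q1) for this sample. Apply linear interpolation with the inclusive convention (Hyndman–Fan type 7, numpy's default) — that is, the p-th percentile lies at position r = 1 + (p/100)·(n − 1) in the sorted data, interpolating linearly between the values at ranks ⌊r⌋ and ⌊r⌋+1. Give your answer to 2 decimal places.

Sorted: 54, 77, 78, 83, 106, 109, 120, 164, 181, 184, 208, 243, 258, 263, 268, 279.
n = 16.
P25: r = 4.75; ranks 4–5 are 83, 106; interpolating gives 100.25.
P75: r = 12.25; ranks 12–13 are 243, 258; interpolating gives 246.75.
Difference: 246.75 − 100.25 = 146.5.

146.50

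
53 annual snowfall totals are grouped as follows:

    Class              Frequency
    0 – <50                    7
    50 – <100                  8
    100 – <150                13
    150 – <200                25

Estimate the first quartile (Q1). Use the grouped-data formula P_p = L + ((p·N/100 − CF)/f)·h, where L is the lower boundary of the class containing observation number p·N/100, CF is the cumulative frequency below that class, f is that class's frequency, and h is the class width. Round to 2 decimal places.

N = 53; target position k = 25/100 · 53 = 13.25.
Cumulative frequencies: 7, 15, 28, 53.
Observation 13.25 falls in the class 50 – <100.
L = 50, CF = 7, f = 8, h = 50.
P25 = 50 + ((13.25 − 7)/8)·50 = 50 + 39.0625 = 89.0625.

89.06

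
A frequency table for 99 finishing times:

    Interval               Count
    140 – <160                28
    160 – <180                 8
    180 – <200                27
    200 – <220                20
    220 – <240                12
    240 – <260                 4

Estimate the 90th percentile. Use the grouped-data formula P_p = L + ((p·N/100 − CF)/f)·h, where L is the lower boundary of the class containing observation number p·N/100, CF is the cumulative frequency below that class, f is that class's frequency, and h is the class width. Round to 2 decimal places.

N = 99; target position k = 90/100 · 99 = 89.1.
Cumulative frequencies: 28, 36, 63, 83, 95, 99.
Observation 89.1 falls in the class 220 – <240.
L = 220, CF = 83, f = 12, h = 20.
P90 = 220 + ((89.1 − 83)/12)·20 = 220 + 10.1667 = 230.167.

230.17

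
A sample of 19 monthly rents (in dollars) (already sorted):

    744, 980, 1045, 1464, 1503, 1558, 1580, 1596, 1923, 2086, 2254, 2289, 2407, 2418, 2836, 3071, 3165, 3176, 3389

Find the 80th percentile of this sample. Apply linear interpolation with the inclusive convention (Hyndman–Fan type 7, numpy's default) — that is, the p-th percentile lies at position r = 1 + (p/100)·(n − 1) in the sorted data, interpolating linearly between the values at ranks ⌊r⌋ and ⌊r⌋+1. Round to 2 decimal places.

n = 19.
r = 1 + (80/100)·(19 − 1) = 1 + 14.4 = 15.4.
Rank 15 is 2836 and rank 16 is 3071.
Interpolate: 2836 + 0.4·(3071 − 2836) = 2836 + 0.4·235 = 2930.

2930.00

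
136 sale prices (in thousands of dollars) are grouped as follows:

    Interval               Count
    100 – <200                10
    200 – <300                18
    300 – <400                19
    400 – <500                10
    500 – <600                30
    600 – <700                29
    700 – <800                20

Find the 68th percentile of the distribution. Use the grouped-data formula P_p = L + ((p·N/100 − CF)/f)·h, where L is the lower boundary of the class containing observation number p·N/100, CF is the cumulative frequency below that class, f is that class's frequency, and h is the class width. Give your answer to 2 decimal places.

N = 136; target position k = 68/100 · 136 = 92.48.
Cumulative frequencies: 10, 28, 47, 57, 87, 116, 136.
Observation 92.48 falls in the class 600 – <700.
L = 600, CF = 87, f = 29, h = 100.
P68 = 600 + ((92.48 − 87)/29)·100 = 600 + 18.8966 = 618.897.

618.90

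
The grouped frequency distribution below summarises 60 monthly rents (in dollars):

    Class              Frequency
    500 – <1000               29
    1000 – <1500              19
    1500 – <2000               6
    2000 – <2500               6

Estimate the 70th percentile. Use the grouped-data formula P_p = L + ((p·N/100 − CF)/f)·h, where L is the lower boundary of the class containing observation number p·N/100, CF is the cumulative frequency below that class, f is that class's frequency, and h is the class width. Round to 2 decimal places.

1342.11

N = 60; target position k = 70/100 · 60 = 42.
Cumulative frequencies: 29, 48, 54, 60.
Observation 42 falls in the class 1000 – <1500.
L = 1000, CF = 29, f = 19, h = 500.
P70 = 1000 + ((42 − 29)/19)·500 = 1000 + 342.105 = 1342.11.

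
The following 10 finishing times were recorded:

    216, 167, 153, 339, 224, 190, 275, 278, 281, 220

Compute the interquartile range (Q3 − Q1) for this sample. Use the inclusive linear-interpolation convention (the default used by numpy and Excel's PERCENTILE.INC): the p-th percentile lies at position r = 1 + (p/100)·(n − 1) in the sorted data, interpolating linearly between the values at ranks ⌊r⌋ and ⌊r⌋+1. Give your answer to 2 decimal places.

Sorted: 153, 167, 190, 216, 220, 224, 275, 278, 281, 339.
n = 10.
P25: r = 3.25; ranks 3–4 are 190, 216; interpolating gives 196.5.
P75: r = 7.75; ranks 7–8 are 275, 278; interpolating gives 277.25.
Difference: 277.25 − 196.5 = 80.75.

80.75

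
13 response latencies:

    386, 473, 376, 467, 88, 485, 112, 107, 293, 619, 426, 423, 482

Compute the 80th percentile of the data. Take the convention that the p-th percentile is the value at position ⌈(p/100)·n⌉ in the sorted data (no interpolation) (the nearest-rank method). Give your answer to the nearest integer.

Sorted: 88, 107, 112, 293, 376, 386, 423, 426, 467, 473, 482, 485, 619.
n = 13.
Position = ⌈80/100 · 13⌉ = ⌈10.4⌉ = 11.
The value at rank 11 is 482.

482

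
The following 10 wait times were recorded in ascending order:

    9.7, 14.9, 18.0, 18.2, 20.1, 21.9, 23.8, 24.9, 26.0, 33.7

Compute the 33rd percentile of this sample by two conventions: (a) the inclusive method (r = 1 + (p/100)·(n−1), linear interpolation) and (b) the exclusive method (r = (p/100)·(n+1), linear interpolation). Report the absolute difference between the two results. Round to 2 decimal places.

0.07

n = 10.
(a) r = 3.97; between ranks 3 (18.0) and 4 (18.2): 18.194.
(b) r = 3.63; between ranks 3 (18.0) and 4 (18.2): 18.126.
|18.194 − 18.126| = 0.068.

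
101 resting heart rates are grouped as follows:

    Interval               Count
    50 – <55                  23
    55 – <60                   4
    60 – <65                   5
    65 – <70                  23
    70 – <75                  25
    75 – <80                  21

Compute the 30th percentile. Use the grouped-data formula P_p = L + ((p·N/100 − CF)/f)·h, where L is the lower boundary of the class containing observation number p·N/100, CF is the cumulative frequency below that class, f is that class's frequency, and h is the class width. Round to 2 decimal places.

N = 101; target position k = 30/100 · 101 = 30.3.
Cumulative frequencies: 23, 27, 32, 55, 80, 101.
Observation 30.3 falls in the class 60 – <65.
L = 60, CF = 27, f = 5, h = 5.
P30 = 60 + ((30.3 − 27)/5)·5 = 60 + 3.3 = 63.3.

63.30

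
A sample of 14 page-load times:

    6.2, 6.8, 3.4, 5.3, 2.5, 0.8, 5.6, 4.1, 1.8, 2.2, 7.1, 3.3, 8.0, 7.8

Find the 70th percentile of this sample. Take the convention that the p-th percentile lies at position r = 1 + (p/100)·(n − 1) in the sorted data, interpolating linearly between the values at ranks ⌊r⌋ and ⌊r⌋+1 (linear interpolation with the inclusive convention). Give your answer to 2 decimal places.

Sorted: 0.8, 1.8, 2.2, 2.5, 3.3, 3.4, 4.1, 5.3, 5.6, 6.2, 6.8, 7.1, 7.8, 8.0.
n = 14.
r = 1 + (70/100)·(14 − 1) = 1 + 9.1 = 10.1.
Rank 10 is 6.2 and rank 11 is 6.8.
Interpolate: 6.2 + 0.1·(6.8 − 6.2) = 6.2 + 0.1·0.6 = 6.26.

6.26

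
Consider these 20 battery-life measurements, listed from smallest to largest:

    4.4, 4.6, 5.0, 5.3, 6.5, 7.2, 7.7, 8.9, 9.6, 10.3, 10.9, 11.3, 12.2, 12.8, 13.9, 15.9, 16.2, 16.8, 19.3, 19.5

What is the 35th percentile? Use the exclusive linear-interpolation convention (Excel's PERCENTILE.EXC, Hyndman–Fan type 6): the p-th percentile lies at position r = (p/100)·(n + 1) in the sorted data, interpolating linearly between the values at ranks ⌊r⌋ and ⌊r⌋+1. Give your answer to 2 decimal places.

n = 20.
r = (35/100)·(20 + 1) = 7.35.
Rank 7 is 7.7 and rank 8 is 8.9.
Interpolate: 7.7 + 0.35·(8.9 − 7.7) = 7.7 + 0.35·1.2 = 8.12.

8.12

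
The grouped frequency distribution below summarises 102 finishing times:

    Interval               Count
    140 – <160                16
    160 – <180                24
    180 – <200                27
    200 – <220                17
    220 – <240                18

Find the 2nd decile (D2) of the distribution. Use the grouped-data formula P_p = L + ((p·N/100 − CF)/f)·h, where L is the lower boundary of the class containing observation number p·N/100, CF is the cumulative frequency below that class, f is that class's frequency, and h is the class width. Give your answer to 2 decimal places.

N = 102; target position k = 20/100 · 102 = 20.4.
Cumulative frequencies: 16, 40, 67, 84, 102.
Observation 20.4 falls in the class 160 – <180.
L = 160, CF = 16, f = 24, h = 20.
P20 = 160 + ((20.4 − 16)/24)·20 = 160 + 3.66667 = 163.667.

163.67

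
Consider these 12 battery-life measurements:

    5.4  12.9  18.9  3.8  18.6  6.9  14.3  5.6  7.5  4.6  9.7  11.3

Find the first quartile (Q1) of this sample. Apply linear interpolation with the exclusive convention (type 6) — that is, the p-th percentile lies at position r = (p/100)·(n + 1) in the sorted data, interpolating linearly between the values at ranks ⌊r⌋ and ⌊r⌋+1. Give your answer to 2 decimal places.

5.45

Sorted: 3.8, 4.6, 5.4, 5.6, 6.9, 7.5, 9.7, 11.3, 12.9, 14.3, 18.6, 18.9.
n = 12.
r = (25/100)·(12 + 1) = 3.25.
Rank 3 is 5.4 and rank 4 is 5.6.
Interpolate: 5.4 + 0.25·(5.6 − 5.4) = 5.4 + 0.25·0.2 = 5.45.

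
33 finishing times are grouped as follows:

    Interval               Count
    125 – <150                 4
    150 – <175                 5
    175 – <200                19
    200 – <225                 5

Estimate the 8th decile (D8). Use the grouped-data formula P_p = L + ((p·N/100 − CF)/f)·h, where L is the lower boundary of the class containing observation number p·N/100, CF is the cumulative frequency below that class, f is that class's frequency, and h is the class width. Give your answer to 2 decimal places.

N = 33; target position k = 80/100 · 33 = 26.4.
Cumulative frequencies: 4, 9, 28, 33.
Observation 26.4 falls in the class 175 – <200.
L = 175, CF = 9, f = 19, h = 25.
P80 = 175 + ((26.4 − 9)/19)·25 = 175 + 22.8947 = 197.895.

197.89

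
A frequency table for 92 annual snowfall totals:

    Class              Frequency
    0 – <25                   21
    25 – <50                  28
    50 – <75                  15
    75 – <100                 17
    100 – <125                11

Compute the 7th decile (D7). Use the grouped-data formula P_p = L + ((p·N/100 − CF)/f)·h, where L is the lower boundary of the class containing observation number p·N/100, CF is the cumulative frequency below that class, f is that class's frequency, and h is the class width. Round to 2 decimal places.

N = 92; target position k = 70/100 · 92 = 64.4.
Cumulative frequencies: 21, 49, 64, 81, 92.
Observation 64.4 falls in the class 75 – <100.
L = 75, CF = 64, f = 17, h = 25.
P70 = 75 + ((64.4 − 64)/17)·25 = 75 + 0.588235 = 75.5882.

75.59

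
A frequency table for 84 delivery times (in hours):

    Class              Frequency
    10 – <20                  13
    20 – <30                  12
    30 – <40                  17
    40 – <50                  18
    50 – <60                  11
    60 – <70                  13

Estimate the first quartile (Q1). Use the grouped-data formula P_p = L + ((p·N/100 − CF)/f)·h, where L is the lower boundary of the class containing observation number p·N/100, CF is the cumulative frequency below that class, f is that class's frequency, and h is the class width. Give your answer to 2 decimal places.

26.67

N = 84; target position k = 25/100 · 84 = 21.
Cumulative frequencies: 13, 25, 42, 60, 71, 84.
Observation 21 falls in the class 20 – <30.
L = 20, CF = 13, f = 12, h = 10.
P25 = 20 + ((21 − 13)/12)·10 = 20 + 6.66667 = 26.6667.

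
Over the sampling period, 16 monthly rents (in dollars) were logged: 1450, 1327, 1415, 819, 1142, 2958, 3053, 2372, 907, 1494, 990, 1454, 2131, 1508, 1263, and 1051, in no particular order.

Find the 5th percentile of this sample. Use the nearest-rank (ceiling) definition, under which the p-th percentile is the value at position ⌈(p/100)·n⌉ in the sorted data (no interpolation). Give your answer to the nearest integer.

819

Sorted: 819, 907, 990, 1051, 1142, 1263, 1327, 1415, 1450, 1454, 1494, 1508, 2131, 2372, 2958, 3053.
n = 16.
Position = ⌈5/100 · 16⌉ = ⌈0.8⌉ = 1.
The value at rank 1 is 819.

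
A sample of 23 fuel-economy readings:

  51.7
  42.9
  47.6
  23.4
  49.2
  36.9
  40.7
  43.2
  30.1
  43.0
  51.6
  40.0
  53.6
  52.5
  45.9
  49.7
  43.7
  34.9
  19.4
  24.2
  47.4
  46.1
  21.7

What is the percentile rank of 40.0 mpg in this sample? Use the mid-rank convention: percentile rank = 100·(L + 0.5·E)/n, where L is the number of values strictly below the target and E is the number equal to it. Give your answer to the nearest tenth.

Sorted: 19.4, 21.7, 23.4, 24.2, 30.1, 34.9, 36.9, 40.0, 40.7, 42.9, 43.0, 43.2, 43.7, 45.9, 46.1, 47.4, 47.6, 49.2, 49.7, 51.6, 51.7, 52.5, 53.6.
Count below 40.0: L = 7; count equal: E = 1; n = 23.
Percentile rank = 100·(7 + 0.5·1)/23 = 100·7.5/23 = 32.61.

32.6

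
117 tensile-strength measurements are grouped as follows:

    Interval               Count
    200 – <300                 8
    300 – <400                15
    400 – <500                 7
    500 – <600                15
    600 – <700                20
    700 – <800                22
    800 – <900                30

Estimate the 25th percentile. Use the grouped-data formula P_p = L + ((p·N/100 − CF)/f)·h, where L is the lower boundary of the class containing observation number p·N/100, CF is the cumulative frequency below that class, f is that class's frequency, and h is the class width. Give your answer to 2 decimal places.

N = 117; target position k = 25/100 · 117 = 29.25.
Cumulative frequencies: 8, 23, 30, 45, 65, 87, 117.
Observation 29.25 falls in the class 400 – <500.
L = 400, CF = 23, f = 7, h = 100.
P25 = 400 + ((29.25 − 23)/7)·100 = 400 + 89.2857 = 489.286.

489.29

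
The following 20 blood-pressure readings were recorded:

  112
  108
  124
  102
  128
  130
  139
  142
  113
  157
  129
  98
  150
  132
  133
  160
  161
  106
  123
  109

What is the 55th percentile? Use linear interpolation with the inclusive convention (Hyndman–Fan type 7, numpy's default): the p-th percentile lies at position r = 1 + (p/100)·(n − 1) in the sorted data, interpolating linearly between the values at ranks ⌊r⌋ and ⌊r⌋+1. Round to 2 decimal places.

129.45

Sorted: 98, 102, 106, 108, 109, 112, 113, 123, 124, 128, 129, 130, 132, 133, 139, 142, 150, 157, 160, 161.
n = 20.
r = 1 + (55/100)·(20 − 1) = 1 + 10.45 = 11.45.
Rank 11 is 129 and rank 12 is 130.
Interpolate: 129 + 0.45·(130 − 129) = 129 + 0.45·1 = 129.45.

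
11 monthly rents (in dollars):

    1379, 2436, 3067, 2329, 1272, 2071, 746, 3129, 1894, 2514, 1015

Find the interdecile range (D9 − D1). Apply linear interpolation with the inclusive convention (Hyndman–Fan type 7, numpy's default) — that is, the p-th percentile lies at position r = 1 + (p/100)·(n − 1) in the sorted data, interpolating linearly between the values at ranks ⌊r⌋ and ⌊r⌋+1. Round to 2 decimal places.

2052.00

Sorted: 746, 1015, 1272, 1379, 1894, 2071, 2329, 2436, 2514, 3067, 3129.
n = 11.
P10: r = 2 (integer) → 1015.
P90: r = 10 (integer) → 3067.
Difference: 3067 − 1015 = 2052.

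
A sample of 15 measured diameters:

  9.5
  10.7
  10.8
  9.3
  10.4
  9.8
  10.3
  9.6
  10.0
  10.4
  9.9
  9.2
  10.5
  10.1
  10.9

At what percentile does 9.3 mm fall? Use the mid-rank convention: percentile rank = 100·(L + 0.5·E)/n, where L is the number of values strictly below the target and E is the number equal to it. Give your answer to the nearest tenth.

Sorted: 9.2, 9.3, 9.5, 9.6, 9.8, 9.9, 10.0, 10.1, 10.3, 10.4, 10.4, 10.5, 10.7, 10.8, 10.9.
Count below 9.3: L = 1; count equal: E = 1; n = 15.
Percentile rank = 100·(1 + 0.5·1)/15 = 100·1.5/15 = 10.

10.0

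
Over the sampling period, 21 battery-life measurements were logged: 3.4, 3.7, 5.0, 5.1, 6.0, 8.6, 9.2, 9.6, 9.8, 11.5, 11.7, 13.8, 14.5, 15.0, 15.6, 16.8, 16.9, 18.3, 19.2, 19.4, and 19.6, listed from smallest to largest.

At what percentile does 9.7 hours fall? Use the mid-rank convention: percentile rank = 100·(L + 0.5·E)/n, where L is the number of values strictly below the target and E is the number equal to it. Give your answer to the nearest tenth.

Count below 9.7: L = 8; count equal: E = 0; n = 21.
Percentile rank = 100·(8 + 0.5·0)/21 = 100·8/21 = 38.1.

38.1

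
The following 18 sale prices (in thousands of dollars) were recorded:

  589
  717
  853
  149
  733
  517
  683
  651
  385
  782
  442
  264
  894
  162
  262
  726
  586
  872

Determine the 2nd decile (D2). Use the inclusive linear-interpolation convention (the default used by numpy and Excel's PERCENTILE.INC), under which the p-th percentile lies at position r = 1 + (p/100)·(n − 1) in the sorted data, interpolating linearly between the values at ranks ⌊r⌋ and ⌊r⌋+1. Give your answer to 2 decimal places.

312.40

Sorted: 149, 162, 262, 264, 385, 442, 517, 586, 589, 651, 683, 717, 726, 733, 782, 853, 872, 894.
n = 18.
r = 1 + (20/100)·(18 − 1) = 1 + 3.4 = 4.4.
Rank 4 is 264 and rank 5 is 385.
Interpolate: 264 + 0.4·(385 − 264) = 264 + 0.4·121 = 312.4.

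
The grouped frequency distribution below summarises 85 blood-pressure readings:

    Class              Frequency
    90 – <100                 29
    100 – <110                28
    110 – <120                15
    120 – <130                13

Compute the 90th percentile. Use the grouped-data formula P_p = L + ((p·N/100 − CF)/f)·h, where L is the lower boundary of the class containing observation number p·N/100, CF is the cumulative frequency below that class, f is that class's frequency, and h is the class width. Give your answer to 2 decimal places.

N = 85; target position k = 90/100 · 85 = 76.5.
Cumulative frequencies: 29, 57, 72, 85.
Observation 76.5 falls in the class 120 – <130.
L = 120, CF = 72, f = 13, h = 10.
P90 = 120 + ((76.5 − 72)/13)·10 = 120 + 3.46154 = 123.462.

123.46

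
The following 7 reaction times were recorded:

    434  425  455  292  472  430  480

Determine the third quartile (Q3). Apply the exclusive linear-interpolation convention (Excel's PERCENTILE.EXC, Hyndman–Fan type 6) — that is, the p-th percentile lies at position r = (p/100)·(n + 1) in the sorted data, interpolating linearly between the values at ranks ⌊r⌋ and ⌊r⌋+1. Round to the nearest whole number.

Sorted: 292, 425, 430, 434, 455, 472, 480.
n = 7.
r = (75/100)·(7 + 1) = 6.
r is an integer, so P75 is the value at rank 6: 472.

472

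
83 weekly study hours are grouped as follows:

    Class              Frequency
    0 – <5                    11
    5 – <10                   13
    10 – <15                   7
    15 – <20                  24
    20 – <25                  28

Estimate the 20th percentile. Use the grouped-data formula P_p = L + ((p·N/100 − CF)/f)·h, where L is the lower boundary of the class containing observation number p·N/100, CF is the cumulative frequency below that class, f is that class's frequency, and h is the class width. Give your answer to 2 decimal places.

7.15

N = 83; target position k = 20/100 · 83 = 16.6.
Cumulative frequencies: 11, 24, 31, 55, 83.
Observation 16.6 falls in the class 5 – <10.
L = 5, CF = 11, f = 13, h = 5.
P20 = 5 + ((16.6 − 11)/13)·5 = 5 + 2.15385 = 7.15385.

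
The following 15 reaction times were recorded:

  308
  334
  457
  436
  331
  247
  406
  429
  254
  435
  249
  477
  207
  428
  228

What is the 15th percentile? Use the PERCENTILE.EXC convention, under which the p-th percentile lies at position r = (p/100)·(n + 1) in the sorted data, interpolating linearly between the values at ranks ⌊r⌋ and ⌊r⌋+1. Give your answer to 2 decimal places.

Sorted: 207, 228, 247, 249, 254, 308, 331, 334, 406, 428, 429, 435, 436, 457, 477.
n = 15.
r = (15/100)·(15 + 1) = 2.4.
Rank 2 is 228 and rank 3 is 247.
Interpolate: 228 + 0.4·(247 − 228) = 228 + 0.4·19 = 235.6.

235.60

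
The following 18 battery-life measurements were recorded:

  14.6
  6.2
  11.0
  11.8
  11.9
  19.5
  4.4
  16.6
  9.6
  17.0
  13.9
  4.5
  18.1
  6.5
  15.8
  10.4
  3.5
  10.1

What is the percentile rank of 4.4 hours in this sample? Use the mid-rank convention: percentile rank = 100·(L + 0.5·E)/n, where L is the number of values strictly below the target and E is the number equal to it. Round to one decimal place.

Sorted: 3.5, 4.4, 4.5, 6.2, 6.5, 9.6, 10.1, 10.4, 11.0, 11.8, 11.9, 13.9, 14.6, 15.8, 16.6, 17.0, 18.1, 19.5.
Count below 4.4: L = 1; count equal: E = 1; n = 18.
Percentile rank = 100·(1 + 0.5·1)/18 = 100·1.5/18 = 8.333.

8.3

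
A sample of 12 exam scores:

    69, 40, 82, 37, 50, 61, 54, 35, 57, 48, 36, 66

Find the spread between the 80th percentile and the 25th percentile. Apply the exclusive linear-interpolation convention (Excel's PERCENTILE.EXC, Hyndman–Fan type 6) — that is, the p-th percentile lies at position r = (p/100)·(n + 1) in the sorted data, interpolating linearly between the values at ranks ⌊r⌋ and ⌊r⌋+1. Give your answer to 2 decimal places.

Sorted: 35, 36, 37, 40, 48, 50, 54, 57, 61, 66, 69, 82.
n = 12.
P25: r = 3.25; ranks 3–4 are 37, 40; interpolating gives 37.75.
P80: r = 10.4; ranks 10–11 are 66, 69; interpolating gives 67.2.
Difference: 67.2 − 37.75 = 29.45.

29.45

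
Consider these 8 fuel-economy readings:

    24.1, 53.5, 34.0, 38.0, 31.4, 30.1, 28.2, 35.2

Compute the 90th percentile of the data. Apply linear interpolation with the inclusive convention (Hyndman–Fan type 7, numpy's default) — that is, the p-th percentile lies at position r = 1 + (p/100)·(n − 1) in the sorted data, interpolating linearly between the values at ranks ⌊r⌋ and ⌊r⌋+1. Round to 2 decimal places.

42.65

Sorted: 24.1, 28.2, 30.1, 31.4, 34.0, 35.2, 38.0, 53.5.
n = 8.
r = 1 + (90/100)·(8 − 1) = 1 + 6.3 = 7.3.
Rank 7 is 38.0 and rank 8 is 53.5.
Interpolate: 38.0 + 0.3·(53.5 − 38.0) = 38.0 + 0.3·15.5 = 42.65.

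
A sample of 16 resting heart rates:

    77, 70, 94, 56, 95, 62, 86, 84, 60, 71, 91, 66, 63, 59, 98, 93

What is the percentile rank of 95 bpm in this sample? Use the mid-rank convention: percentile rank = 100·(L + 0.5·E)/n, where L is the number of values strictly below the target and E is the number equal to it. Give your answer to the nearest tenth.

Sorted: 56, 59, 60, 62, 63, 66, 70, 71, 77, 84, 86, 91, 93, 94, 95, 98.
Count below 95: L = 14; count equal: E = 1; n = 16.
Percentile rank = 100·(14 + 0.5·1)/16 = 100·14.5/16 = 90.62.

90.6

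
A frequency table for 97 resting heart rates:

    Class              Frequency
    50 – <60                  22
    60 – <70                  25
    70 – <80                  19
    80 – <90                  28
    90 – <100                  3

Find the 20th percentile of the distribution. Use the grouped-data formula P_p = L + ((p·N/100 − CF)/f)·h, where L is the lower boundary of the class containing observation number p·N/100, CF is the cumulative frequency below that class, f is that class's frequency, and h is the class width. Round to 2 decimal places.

58.82

N = 97; target position k = 20/100 · 97 = 19.4.
Cumulative frequencies: 22, 47, 66, 94, 97.
Observation 19.4 falls in the class 50 – <60.
L = 50, CF = 0, f = 22, h = 10.
P20 = 50 + ((19.4 − 0)/22)·10 = 50 + 8.81818 = 58.8182.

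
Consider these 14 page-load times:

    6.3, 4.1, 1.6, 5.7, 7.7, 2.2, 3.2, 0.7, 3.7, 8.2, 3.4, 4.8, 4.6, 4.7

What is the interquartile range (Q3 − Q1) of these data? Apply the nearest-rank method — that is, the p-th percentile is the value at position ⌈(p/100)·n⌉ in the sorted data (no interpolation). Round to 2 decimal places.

2.50

Sorted: 0.7, 1.6, 2.2, 3.2, 3.4, 3.7, 4.1, 4.6, 4.7, 4.8, 5.7, 6.3, 7.7, 8.2.
n = 14.
P25: rank ⌈25/100·14⌉ = 4 → 3.2.
P75: rank ⌈75/100·14⌉ = 11 → 5.7.
Difference: 5.7 − 3.2 = 2.5.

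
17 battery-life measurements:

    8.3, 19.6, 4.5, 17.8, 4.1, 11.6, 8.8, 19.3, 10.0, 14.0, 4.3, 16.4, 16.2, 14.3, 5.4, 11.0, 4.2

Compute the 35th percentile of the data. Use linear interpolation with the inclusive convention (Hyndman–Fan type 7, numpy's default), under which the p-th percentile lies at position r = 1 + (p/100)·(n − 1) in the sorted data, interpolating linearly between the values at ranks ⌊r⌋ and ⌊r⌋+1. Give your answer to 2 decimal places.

Sorted: 4.1, 4.2, 4.3, 4.5, 5.4, 8.3, 8.8, 10.0, 11.0, 11.6, 14.0, 14.3, 16.2, 16.4, 17.8, 19.3, 19.6.
n = 17.
r = 1 + (35/100)·(17 − 1) = 1 + 5.6 = 6.6.
Rank 6 is 8.3 and rank 7 is 8.8.
Interpolate: 8.3 + 0.6·(8.8 − 8.3) = 8.3 + 0.6·0.5 = 8.6.

8.60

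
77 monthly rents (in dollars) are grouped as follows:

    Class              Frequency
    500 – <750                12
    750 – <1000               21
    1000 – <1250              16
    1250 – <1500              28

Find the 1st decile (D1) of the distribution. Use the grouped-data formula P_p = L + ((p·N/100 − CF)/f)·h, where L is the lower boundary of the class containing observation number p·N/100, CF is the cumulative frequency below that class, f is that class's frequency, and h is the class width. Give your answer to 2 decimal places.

N = 77; target position k = 10/100 · 77 = 7.7.
Cumulative frequencies: 12, 33, 49, 77.
Observation 7.7 falls in the class 500 – <750.
L = 500, CF = 0, f = 12, h = 250.
P10 = 500 + ((7.7 − 0)/12)·250 = 500 + 160.417 = 660.417.

660.42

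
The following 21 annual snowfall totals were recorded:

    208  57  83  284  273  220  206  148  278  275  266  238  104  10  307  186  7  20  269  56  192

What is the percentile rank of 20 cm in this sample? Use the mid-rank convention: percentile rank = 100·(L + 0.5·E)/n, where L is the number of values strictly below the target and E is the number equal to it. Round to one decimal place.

Sorted: 7, 10, 20, 56, 57, 83, 104, 148, 186, 192, 206, 208, 220, 238, 266, 269, 273, 275, 278, 284, 307.
Count below 20: L = 2; count equal: E = 1; n = 21.
Percentile rank = 100·(2 + 0.5·1)/21 = 100·2.5/21 = 11.9.

11.9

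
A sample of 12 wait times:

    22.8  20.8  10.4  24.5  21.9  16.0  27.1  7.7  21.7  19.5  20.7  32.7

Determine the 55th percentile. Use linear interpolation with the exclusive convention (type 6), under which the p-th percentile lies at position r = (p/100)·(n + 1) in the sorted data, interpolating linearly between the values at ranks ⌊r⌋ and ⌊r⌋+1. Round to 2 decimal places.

21.73

Sorted: 7.7, 10.4, 16.0, 19.5, 20.7, 20.8, 21.7, 21.9, 22.8, 24.5, 27.1, 32.7.
n = 12.
r = (55/100)·(12 + 1) = 7.15.
Rank 7 is 21.7 and rank 8 is 21.9.
Interpolate: 21.7 + 0.15·(21.9 − 21.7) = 21.7 + 0.15·0.2 = 21.73.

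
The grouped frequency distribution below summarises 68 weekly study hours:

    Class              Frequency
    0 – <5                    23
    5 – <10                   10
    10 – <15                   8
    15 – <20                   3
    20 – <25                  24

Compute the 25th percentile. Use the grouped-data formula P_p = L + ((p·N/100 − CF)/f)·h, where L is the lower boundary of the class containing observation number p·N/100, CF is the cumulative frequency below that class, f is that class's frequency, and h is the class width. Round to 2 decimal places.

N = 68; target position k = 25/100 · 68 = 17.
Cumulative frequencies: 23, 33, 41, 44, 68.
Observation 17 falls in the class 0 – <5.
L = 0, CF = 0, f = 23, h = 5.
P25 = 0 + ((17 − 0)/23)·5 = 0 + 3.69565 = 3.69565.

3.70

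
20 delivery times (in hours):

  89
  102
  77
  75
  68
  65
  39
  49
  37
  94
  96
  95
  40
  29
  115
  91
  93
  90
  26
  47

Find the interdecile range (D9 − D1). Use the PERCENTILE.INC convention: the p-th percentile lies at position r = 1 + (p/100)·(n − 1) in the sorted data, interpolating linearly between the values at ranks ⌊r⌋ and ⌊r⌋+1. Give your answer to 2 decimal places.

Sorted: 26, 29, 37, 39, 40, 47, 49, 65, 68, 75, 77, 89, 90, 91, 93, 94, 95, 96, 102, 115.
n = 20.
P10: r = 2.9; ranks 2–3 are 29, 37; interpolating gives 36.2.
P90: r = 18.1; ranks 18–19 are 96, 102; interpolating gives 96.6.
Difference: 96.6 − 36.2 = 60.4.

60.40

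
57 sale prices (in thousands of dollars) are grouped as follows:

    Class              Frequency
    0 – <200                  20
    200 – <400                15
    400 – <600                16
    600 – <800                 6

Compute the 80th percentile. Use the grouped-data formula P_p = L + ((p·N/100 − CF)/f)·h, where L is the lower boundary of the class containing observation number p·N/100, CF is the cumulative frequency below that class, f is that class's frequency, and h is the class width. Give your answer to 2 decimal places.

532.50

N = 57; target position k = 80/100 · 57 = 45.6.
Cumulative frequencies: 20, 35, 51, 57.
Observation 45.6 falls in the class 400 – <600.
L = 400, CF = 35, f = 16, h = 200.
P80 = 400 + ((45.6 − 35)/16)·200 = 400 + 132.5 = 532.5.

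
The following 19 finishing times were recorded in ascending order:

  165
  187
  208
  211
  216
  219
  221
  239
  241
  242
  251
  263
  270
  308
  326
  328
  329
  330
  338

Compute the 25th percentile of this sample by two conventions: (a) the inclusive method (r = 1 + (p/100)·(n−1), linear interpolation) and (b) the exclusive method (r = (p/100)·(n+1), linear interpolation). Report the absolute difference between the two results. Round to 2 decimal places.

1.50

n = 19.
(a) r = 5.5; between ranks 5 (216) and 6 (219): 217.5.
(b) r = 5 → value at rank 5 = 216.
|217.5 − 216| = 1.5.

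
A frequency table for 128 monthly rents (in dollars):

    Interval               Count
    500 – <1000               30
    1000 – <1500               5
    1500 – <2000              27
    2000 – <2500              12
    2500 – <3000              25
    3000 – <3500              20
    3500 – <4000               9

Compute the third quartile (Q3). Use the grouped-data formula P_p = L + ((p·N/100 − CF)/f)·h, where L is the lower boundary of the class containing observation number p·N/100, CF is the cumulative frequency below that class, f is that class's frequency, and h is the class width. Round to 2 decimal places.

N = 128; target position k = 75/100 · 128 = 96.
Cumulative frequencies: 30, 35, 62, 74, 99, 119, 128.
Observation 96 falls in the class 2500 – <3000.
L = 2500, CF = 74, f = 25, h = 500.
P75 = 2500 + ((96 − 74)/25)·500 = 2500 + 440 = 2940.

2940.00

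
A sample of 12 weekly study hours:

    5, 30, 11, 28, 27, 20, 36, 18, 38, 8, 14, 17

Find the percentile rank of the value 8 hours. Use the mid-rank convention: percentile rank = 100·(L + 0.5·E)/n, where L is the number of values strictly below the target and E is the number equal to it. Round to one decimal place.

12.5

Sorted: 5, 8, 11, 14, 17, 18, 20, 27, 28, 30, 36, 38.
Count below 8: L = 1; count equal: E = 1; n = 12.
Percentile rank = 100·(1 + 0.5·1)/12 = 100·1.5/12 = 12.5.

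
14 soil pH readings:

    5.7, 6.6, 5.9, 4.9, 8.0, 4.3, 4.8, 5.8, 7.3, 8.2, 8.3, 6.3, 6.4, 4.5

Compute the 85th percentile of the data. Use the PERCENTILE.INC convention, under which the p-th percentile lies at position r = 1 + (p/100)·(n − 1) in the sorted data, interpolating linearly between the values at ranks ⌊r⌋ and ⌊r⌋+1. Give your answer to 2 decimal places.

8.01

Sorted: 4.3, 4.5, 4.8, 4.9, 5.7, 5.8, 5.9, 6.3, 6.4, 6.6, 7.3, 8.0, 8.2, 8.3.
n = 14.
r = 1 + (85/100)·(14 − 1) = 1 + 11.05 = 12.05.
Rank 12 is 8.0 and rank 13 is 8.2.
Interpolate: 8.0 + 0.05·(8.2 − 8.0) = 8.0 + 0.05·0.2 = 8.01.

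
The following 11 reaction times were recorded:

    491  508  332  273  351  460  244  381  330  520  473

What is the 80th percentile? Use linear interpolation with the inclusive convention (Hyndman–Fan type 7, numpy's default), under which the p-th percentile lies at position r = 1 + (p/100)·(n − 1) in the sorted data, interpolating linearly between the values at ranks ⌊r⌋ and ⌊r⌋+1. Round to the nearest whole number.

Sorted: 244, 273, 330, 332, 351, 381, 460, 473, 491, 508, 520.
n = 11.
r = 1 + (80/100)·(11 − 1) = 1 + 8 = 9.
r is an integer, so P80 is the value at rank 9: 491.

491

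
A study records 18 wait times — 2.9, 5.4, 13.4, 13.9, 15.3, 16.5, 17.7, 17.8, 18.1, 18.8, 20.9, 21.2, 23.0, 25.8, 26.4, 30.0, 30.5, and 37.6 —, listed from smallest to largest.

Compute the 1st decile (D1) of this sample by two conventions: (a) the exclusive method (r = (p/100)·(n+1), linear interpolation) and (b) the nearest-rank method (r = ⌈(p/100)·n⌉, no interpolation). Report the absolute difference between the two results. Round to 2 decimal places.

0.25

n = 18.
(a) r = 1.9; between ranks 1 (2.9) and 2 (5.4): 5.15.
(b) the nearest-rank method: rank 2 → 5.4.
|5.15 − 5.4| = 0.25.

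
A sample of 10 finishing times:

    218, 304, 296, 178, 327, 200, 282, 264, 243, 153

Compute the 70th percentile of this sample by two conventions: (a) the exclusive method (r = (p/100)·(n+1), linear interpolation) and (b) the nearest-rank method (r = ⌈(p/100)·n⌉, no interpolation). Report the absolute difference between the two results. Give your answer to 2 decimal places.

Sorted: 153, 178, 200, 218, 243, 264, 282, 296, 304, 327.
n = 10.
(a) r = 7.7; between ranks 7 (282) and 8 (296): 291.8.
(b) the nearest-rank method: rank 7 → 282.
|291.8 − 282| = 9.8.

9.80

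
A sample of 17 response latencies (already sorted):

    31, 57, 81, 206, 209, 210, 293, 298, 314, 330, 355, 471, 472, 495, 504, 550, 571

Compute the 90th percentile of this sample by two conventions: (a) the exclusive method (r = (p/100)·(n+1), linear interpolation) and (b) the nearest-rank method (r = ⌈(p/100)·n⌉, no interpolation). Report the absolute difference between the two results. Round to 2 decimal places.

4.20

n = 17.
(a) r = 16.2; between ranks 16 (550) and 17 (571): 554.2.
(b) the nearest-rank method: rank 16 → 550.
|554.2 − 550| = 4.2.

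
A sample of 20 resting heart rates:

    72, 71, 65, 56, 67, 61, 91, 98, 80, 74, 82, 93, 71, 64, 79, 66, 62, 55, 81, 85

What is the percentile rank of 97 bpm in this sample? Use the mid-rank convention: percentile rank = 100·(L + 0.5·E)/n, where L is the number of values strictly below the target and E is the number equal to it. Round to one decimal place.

95.0

Sorted: 55, 56, 61, 62, 64, 65, 66, 67, 71, 71, 72, 74, 79, 80, 81, 82, 85, 91, 93, 98.
Count below 97: L = 19; count equal: E = 0; n = 20.
Percentile rank = 100·(19 + 0.5·0)/20 = 100·19/20 = 95.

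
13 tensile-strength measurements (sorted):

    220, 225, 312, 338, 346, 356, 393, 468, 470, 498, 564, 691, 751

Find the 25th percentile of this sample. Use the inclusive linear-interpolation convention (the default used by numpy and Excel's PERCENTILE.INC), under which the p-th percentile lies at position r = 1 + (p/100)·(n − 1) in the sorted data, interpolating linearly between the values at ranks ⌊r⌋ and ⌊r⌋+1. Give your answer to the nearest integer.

338

n = 13.
r = 1 + (25/100)·(13 − 1) = 1 + 3 = 4.
r is an integer, so P25 is the value at rank 4: 338.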